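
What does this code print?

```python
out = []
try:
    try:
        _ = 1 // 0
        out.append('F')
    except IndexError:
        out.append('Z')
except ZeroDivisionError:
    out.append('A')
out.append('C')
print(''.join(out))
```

Execution trace: 'A' (outer except ZeroDivisionError) → 'C' (after the try/except). Output: AC

Answer: AC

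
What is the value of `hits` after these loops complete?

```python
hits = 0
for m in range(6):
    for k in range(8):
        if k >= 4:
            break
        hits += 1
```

Inner breaks at 4, outer runs 6 times
`hits` takes the values: 0 → 1 → 2 → 3 → 4 → 5 → 6 → 7 → 8 → 9 → 10 → 11 → 12 → 13 → 14 → 15 → 16 → 17 → 18 → 19 → 20 → 21 → 22 → 23 → 24

Answer: 24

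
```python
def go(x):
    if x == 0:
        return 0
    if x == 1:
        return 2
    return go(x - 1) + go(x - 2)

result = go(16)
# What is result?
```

Build up from base cases: go(0)=0, go(1)=2, go(2)=2, go(3)=4, go(4)=6, go(5)=10, go(6)=16, ..., go(16)=1974

Answer: 1974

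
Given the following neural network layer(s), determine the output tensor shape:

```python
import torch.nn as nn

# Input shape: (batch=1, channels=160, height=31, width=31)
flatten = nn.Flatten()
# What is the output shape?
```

Input: (1, 160, 31, 31) -> Output: (1, 153760)

Answer: (1, 153760)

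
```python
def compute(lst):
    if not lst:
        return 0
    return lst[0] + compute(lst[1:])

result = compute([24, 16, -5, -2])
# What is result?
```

24 + 16 + (-5) + (-2) + 0 = 33

Answer: 33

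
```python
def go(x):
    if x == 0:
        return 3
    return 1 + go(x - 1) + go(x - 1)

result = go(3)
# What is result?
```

go(x) = 1 + 2·go(x-1), go(0)=3. Closed form: (3+1)·2^3 - 1 = 31.

Answer: 31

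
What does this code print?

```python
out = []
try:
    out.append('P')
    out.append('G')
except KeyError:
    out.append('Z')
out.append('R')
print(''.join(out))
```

Execution trace: 'P' (try body) → 'G' (try body, no exception) → 'R' (after the try/except). Output: PGR

Answer: PGR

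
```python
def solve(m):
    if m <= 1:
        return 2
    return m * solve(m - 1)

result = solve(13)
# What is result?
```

solve(13) = 13 * 12 * 11 * 10 * 9 * 8 * 7 * 6 * 5 * 4 * 3 * 2 * 2 = 12454041600

Answer: 12454041600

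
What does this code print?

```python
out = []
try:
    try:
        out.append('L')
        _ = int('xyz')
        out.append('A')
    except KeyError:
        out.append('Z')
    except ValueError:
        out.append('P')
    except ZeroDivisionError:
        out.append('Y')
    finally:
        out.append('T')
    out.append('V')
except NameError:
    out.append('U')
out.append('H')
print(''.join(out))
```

Execution trace: 'L' (inner try body) → 'P' (inner except ValueError) → 'T' (inner finally) → 'V' (try body, no exception) → 'H' (after the try/except). Output: LPTVH

Answer: LPTVH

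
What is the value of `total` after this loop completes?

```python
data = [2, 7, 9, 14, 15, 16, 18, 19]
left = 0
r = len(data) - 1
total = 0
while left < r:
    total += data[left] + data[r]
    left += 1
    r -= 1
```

Sum of pairs from ends
`total` takes the values: 0 → 21 → 46 → 71 → 100

Answer: 100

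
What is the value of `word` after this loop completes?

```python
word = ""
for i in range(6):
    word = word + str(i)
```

Concatenate digits 0 to 5
`word` takes the values: "" → "0" → "01" → "012" → "0123" → "01234" → "012345"

Answer: "012345"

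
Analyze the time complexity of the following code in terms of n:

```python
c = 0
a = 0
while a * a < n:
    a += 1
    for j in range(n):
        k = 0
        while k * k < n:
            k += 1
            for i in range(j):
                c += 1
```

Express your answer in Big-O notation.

Each loop level contributes: √n × n × √n × n. Multiplying the contributions gives O(n^3).

Answer: O(n^3)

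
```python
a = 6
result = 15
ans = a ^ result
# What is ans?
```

Trace:
`a = 6` → a = 6
`result = 15` → result = 15
`ans = a ^ result` → ans = 9
So ans = 9

Answer: 9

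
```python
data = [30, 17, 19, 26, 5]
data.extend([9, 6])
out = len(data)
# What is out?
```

Trace:
`data = [30, 17, 19, 26, 5]` → data = [30, 17, 19, 26, 5]
`data.extend([9, 6])` → data = [30, 17, 19, 26, 5, 9, 6]
`out = len(data)` → out = 7
So out = 7

Answer: 7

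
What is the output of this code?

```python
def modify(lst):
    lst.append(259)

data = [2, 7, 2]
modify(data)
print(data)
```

Key concept: function modifies passed list.
Step by step:
`data = [2, 7, 2]` → data = [2, 7, 2]
`modify(data)` → data = [2, 7, 2, 259]
`print(data)` → prints [2, 7, 2, 259]

Answer: [2, 7, 2, 259]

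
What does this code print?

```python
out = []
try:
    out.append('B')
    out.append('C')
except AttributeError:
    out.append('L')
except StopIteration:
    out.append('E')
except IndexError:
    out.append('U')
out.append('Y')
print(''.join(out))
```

Execution trace: 'B' (try body) → 'C' (try body, no exception) → 'Y' (after the try/except). Output: BCY

Answer: BCY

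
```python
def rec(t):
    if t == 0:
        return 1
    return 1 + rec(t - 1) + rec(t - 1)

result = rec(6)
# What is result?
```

rec(t) = 1 + 2·rec(t-1), rec(0)=1. Closed form: (1+1)·2^6 - 1 = 127.

Answer: 127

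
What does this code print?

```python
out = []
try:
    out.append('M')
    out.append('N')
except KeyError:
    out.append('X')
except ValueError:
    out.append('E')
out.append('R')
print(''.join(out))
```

Execution trace: 'M' (try body) → 'N' (try body, no exception) → 'R' (after the try/except). Output: MNR

Answer: MNR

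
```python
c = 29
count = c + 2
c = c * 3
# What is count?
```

Trace:
`c = 29` → c = 29
`count = c + 2` → count = 31
`c = c * 3` → c = 87
So count = 31

Answer: 31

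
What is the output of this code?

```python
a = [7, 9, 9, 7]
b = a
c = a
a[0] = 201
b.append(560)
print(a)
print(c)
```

Key concept: multiple aliases.
Step by step:
`a = [7, 9, 9, 7]` → a = [7, 9, 9, 7]
`b = a` → b = [7, 9, 9, 7] (same object as a)
`c = a` → c = [7, 9, 9, 7] (same object as a, b)
`a[0] = 201` → a = [201, 9, 9, 7] (same object as b, c); b = [201, 9, 9, 7] (same object as a, c); c = [201, 9, 9, 7] (same object as a, b)
`b.append(560)` → a = [201, 9, 9, 7, 560] (same object as b, c); b = [201, 9, 9, 7, 560] (same object as a, c); c = [201, 9, 9, 7, 560] (same object as a, b)
`print(a)` → prints [201, 9, 9, 7, 560]
`print(c)` → prints [201, 9, 9, 7, 560]

Answer:
[201, 9, 9, 7, 560]
[201, 9, 9, 7, 560]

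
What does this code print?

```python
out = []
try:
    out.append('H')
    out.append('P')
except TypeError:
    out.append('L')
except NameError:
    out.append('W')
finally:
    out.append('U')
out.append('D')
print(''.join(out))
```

Execution trace: 'H' (try body) → 'P' (try body, no exception) → 'U' (finally) → 'D' (after the try/except). Output: HPUD

Answer: HPUD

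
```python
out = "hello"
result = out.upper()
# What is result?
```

Trace:
`out = "hello"` → out = 'hello'
`result = out.upper()` → result = 'HELLO'
So result = 'HELLO'

Answer: 'HELLO'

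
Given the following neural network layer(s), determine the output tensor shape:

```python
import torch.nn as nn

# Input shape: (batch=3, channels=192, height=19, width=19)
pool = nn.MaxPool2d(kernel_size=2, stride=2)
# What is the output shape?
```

Input: (3, 192, 19, 19) -> Output: (3, 192, 9, 9)

Answer: (3, 192, 9, 9)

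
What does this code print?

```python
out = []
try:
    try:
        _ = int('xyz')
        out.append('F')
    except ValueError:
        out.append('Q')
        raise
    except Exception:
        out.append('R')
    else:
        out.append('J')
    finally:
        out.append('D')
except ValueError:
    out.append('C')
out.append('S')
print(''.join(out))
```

Execution trace: 'Q' (inner except ValueError) → 'D' (inner finally) → 'C' (outer except ValueError) → 'S' (after the try/except). Output: QDCS

Answer: QDCS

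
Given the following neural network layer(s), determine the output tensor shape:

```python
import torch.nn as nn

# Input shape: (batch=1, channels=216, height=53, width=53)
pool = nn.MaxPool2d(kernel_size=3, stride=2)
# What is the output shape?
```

Input: (1, 216, 53, 53) -> Output: (1, 216, 26, 26)

Answer: (1, 216, 26, 26)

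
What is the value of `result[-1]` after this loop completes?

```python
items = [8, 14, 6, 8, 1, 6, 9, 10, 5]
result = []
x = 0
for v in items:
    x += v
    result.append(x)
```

Cumulative sum ends at 67
`result` takes the values: [] → [8] → [8, 22] → [8, 22, 28] → [8, 22, 28, 36] → [8, 22, 28, 36, 37] → [8, 22, 28, 36, 37, 43] → [8, 22, 28, 36, 37, 43, 52] → [8, 22, 28, 36, 37, 43, 52, 62] → [8, 22, 28, 36, 37, 43, 52, 62, 67]
So `result[-1]` = 67

Answer: 67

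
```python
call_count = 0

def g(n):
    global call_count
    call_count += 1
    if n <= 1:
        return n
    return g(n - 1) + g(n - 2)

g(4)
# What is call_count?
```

Calls(n) = 1 + Calls(n-1) + Calls(n-2); Calls(0)=Calls(1)=1. For n=4 this gives 9.

Answer: 9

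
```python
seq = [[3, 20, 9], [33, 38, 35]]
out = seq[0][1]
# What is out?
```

Trace:
`seq = [[3, 20, 9], [33, 38, 35]]` → seq = [[3, 20, 9], [33, 38, 35]]
`out = seq[0][1]` → out = 20
So out = 20

Answer: 20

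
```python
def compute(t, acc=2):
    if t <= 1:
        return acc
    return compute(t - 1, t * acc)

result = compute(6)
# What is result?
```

Accumulator trace (n, acc): (6, 2) -> (5, 12) -> (4, 60) -> (3, 240) -> (2, 720) -> (1, 1440) -> return 1440

Answer: 1440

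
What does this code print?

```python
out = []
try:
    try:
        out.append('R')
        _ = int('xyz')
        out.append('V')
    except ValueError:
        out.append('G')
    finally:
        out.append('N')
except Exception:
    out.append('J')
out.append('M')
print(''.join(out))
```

Execution trace: 'R' (inner try body) → 'G' (inner except ValueError) → 'N' (inner finally) → 'M' (after the try/except). Output: RGNM

Answer: RGNM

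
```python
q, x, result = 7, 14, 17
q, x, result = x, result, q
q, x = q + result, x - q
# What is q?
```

Trace:
`q, x, result = 7, 14, 17` → q = 7; x = 14; result = 17
`q, x, result = x, result, q` → q = 14; x = 17; result = 7
`q, x = q + result, x - q` → q = 21; x = 3
So q = 21

Answer: 21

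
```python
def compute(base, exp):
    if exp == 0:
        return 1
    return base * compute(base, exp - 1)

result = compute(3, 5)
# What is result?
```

compute(3, 5) = 3 * 3 * 3 * 3 * 3 = 243

Answer: 243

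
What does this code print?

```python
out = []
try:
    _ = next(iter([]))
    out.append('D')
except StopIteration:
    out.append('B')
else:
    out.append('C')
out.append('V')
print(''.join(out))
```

Execution trace: 'B' (except StopIteration) → 'V' (after the try/except). Output: BV

Answer: BV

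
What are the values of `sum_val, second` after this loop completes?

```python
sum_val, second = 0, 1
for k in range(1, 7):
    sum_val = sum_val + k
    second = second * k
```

Sum and factorial of 1 to 6
`sum_val, second` takes the values: (0, 1) → (1, 1) → (3, 1) → (3, 2) → (6, 2) → (6, 6) → (10, 6) → (10, 24) → (15, 24) → (15, 120) → (21, 120) → (21, 720)

Answer: 21, 720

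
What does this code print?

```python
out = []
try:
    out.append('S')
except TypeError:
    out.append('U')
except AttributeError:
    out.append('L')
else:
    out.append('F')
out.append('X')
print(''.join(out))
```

Execution trace: 'S' (try body, no exception) → 'F' (else) → 'X' (after the try/except). Output: SFX

Answer: SFX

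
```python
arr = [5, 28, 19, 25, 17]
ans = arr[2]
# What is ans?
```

Trace:
`arr = [5, 28, 19, 25, 17]` → arr = [5, 28, 19, 25, 17]
`ans = arr[2]` → ans = 19
So ans = 19

Answer: 19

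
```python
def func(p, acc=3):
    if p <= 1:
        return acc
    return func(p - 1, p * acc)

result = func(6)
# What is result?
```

Accumulator trace (n, acc): (6, 3) -> (5, 18) -> (4, 90) -> (3, 360) -> (2, 1080) -> (1, 2160) -> return 2160

Answer: 2160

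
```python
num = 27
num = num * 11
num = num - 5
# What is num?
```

Trace:
`num = 27` → num = 27
`num = num * 11` → num = 297
`num = num - 5` → num = 292
So num = 292

Answer: 292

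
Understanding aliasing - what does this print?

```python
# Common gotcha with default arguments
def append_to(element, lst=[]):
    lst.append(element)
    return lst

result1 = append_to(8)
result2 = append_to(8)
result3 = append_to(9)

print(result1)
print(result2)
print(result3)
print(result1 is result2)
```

Key concept: mutable default argument gotcha.
Step by step:
`result1 = append_to(8)` → result1 = [8]
`result2 = append_to(8)` → result1 = [8, 8] (same object as result2); result2 = [8, 8] (same object as result1)
`result3 = append_to(9)` → result1 = [8, 8, 9] (same object as result2, result3); result2 = [8, 8, 9] (same object as result1, result3); result3 = [8, 8, 9] (same object as result1, result2)
`print(result1)` → prints [8, 8, 9]
`print(result2)` → prints [8, 8, 9]
`print(result3)` → prints [8, 8, 9]
`print(result1 is result2)` → prints True

Answer:
[8, 8, 9]
[8, 8, 9]
[8, 8, 9]
True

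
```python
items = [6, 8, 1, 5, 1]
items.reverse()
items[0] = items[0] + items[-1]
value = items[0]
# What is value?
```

Trace:
`items = [6, 8, 1, 5, 1]` → items = [6, 8, 1, 5, 1]
`items.reverse()` → items = [1, 5, 1, 8, 6]
`items[0] = items[0] + items[-1]` → items = [7, 5, 1, 8, 6]
`value = items[0]` → value = 7
So value = 7

Answer: 7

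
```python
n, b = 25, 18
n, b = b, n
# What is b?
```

Trace:
`n, b = 25, 18` → n = 25; b = 18
`n, b = b, n` → n = 18; b = 25
So b = 25

Answer: 25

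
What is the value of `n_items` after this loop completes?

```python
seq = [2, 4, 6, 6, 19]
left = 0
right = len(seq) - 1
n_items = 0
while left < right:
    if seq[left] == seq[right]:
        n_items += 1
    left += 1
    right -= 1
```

Count matching pairs from ends
`n_items` takes the values: 0

Answer: 0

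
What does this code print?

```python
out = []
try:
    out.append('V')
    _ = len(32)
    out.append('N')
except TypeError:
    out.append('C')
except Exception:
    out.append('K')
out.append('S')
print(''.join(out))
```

Execution trace: 'V' (try body) → 'C' (except TypeError) → 'S' (after the try/except). Output: VCS

Answer: VCS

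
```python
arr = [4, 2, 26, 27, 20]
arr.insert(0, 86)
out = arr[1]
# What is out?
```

Trace:
`arr = [4, 2, 26, 27, 20]` → arr = [4, 2, 26, 27, 20]
`arr.insert(0, 86)` → arr = [86, 4, 2, 26, 27, 20]
`out = arr[1]` → out = 4
So out = 4

Answer: 4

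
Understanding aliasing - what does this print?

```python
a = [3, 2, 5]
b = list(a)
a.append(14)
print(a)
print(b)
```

Key concept: list() constructor creates copy.
Step by step:
`a = [3, 2, 5]` → a = [3, 2, 5]
`b = list(a)` → b = [3, 2, 5]
`a.append(14)` → a = [3, 2, 5, 14]
`print(a)` → prints [3, 2, 5, 14]
`print(b)` → prints [3, 2, 5]

Answer:
[3, 2, 5, 14]
[3, 2, 5]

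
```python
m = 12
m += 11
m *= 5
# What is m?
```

Trace:
`m = 12` → m = 12
`m += 11` → m = 23
`m *= 5` → m = 115
So m = 115

Answer: 115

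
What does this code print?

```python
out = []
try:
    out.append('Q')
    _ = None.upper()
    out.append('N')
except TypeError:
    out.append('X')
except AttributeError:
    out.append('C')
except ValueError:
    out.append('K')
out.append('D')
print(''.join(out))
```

Execution trace: 'Q' (try body) → 'C' (except AttributeError) → 'D' (after the try/except). Output: QCD

Answer: QCD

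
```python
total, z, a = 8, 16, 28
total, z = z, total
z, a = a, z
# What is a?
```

Trace:
`total, z, a = 8, 16, 28` → total = 8; z = 16; a = 28
`total, z = z, total` → total = 16; z = 8
`z, a = a, z` → z = 28; a = 8
So a = 8

Answer: 8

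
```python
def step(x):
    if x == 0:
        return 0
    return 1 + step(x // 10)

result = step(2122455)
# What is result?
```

Count of digits of 2122455: 7

Answer: 7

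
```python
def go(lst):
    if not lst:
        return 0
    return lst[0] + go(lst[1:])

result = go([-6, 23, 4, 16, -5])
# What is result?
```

(-6) + 23 + 4 + 16 + (-5) + 0 = 32

Answer: 32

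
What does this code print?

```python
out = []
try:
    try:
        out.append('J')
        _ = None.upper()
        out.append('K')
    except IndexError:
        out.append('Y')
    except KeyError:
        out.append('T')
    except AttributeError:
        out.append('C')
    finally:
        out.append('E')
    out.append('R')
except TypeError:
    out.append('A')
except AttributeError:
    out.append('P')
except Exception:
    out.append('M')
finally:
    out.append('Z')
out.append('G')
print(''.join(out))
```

Execution trace: 'J' (inner try body) → 'C' (inner except AttributeError) → 'E' (inner finally) → 'R' (try body, no exception) → 'Z' (finally) → 'G' (after the try/except). Output: JCERZG

Answer: JCERZG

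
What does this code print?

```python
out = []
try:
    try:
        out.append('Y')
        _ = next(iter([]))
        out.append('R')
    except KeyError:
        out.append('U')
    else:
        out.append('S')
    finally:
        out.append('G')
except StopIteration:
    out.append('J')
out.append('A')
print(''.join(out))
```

Execution trace: 'Y' (try body) → 'G' (finally) → 'J' (outer except StopIteration) → 'A' (after the try/except). Output: YGJA

Answer: YGJA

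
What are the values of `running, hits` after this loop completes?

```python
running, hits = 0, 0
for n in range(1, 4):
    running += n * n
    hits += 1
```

Sum of squares and count
`running, hits` takes the values: (0, 0) → (1, 0) → (1, 1) → (5, 1) → (5, 2) → (14, 2) → (14, 3)

Answer: 14, 3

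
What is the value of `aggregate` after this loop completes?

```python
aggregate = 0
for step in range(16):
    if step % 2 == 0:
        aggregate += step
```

Sum of even numbers 0 to 15
`aggregate` takes the values: 0 → 2 → 6 → 12 → 20 → 30 → 42 → 56

Answer: 56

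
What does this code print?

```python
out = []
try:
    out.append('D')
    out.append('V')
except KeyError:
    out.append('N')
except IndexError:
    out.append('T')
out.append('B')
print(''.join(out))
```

Execution trace: 'D' (try body) → 'V' (try body, no exception) → 'B' (after the try/except). Output: DVB

Answer: DVB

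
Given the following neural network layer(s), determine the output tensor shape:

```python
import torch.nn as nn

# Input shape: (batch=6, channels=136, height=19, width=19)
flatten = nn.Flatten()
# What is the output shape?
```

Input: (6, 136, 19, 19) -> Output: (6, 49096)

Answer: (6, 49096)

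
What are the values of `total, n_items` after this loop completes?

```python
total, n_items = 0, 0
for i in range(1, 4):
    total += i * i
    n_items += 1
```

Sum of squares and count
`total, n_items` takes the values: (0, 0) → (1, 0) → (1, 1) → (5, 1) → (5, 2) → (14, 2) → (14, 3)

Answer: 14, 3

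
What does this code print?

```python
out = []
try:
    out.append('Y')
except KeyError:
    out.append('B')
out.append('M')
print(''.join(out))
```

Execution trace: 'Y' (try body, no exception) → 'M' (after the try/except). Output: YM

Answer: YM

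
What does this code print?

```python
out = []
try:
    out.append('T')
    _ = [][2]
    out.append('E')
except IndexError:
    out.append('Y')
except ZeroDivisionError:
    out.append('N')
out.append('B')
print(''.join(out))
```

Execution trace: 'T' (try body) → 'Y' (except IndexError) → 'B' (after the try/except). Output: TYB

Answer: TYB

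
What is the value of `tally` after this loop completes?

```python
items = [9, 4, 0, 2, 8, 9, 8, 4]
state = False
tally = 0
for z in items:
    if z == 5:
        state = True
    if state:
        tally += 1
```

Count elements after first 5 in [9, 4, 0, 2, 8, 9, 8, 4]
`tally` takes the values: 0

Answer: 0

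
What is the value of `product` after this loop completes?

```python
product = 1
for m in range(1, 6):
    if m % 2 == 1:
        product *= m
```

Product of odd numbers 1 to 5
`product` takes the values: 1 → 3 → 15

Answer: 15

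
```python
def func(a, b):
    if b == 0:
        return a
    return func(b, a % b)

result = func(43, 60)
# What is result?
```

func(43, 60) -> func(60, 43) -> func(43, 17) -> func(17, 9) -> func(9, 8) -> func(8, 1) -> func(1, 0) -> 1

Answer: 1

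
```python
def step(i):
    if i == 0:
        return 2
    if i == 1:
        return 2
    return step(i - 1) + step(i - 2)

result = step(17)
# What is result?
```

Build up from base cases: step(0)=2, step(1)=2, step(2)=4, step(3)=6, step(4)=10, step(5)=16, step(6)=26, ..., step(17)=5168

Answer: 5168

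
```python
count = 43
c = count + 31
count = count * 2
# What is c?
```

Trace:
`count = 43` → count = 43
`c = count + 31` → c = 74
`count = count * 2` → count = 86
So c = 74

Answer: 74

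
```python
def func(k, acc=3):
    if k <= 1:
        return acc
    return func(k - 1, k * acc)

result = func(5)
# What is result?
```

Accumulator trace (n, acc): (5, 3) -> (4, 15) -> (3, 60) -> (2, 180) -> (1, 360) -> return 360

Answer: 360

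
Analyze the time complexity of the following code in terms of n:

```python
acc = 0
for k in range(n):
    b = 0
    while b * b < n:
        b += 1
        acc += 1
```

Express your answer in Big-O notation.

Each loop level contributes: n × √n. Multiplying the contributions gives O(n√n).

Answer: O(n√n)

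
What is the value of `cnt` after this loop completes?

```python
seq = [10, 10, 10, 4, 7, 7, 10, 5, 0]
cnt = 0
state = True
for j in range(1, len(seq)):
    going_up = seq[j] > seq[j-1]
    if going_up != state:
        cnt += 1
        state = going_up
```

Count direction changes in [10, 10, 10, 4, 7, 7, 10, 5, 0]
`cnt` takes the values: 0 → 1 → 2 → 3 → 4 → 5

Answer: 5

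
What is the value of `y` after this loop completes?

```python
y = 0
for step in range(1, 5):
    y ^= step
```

XOR of 1 to 4
`y` takes the values: 0 → 1 → 3 → 0 → 4

Answer: 4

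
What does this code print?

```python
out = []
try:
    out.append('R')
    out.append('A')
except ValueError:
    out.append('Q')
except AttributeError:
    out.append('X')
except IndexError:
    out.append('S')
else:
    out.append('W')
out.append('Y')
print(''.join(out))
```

Execution trace: 'R' (try body) → 'A' (try body, no exception) → 'W' (else) → 'Y' (after the try/except). Output: RAWY

Answer: RAWY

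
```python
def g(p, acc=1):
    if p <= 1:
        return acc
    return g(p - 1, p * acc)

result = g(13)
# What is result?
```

Accumulator trace (n, acc): (13, 1) -> (12, 13) -> (11, 156) -> (10, 1716) -> (9, 17160) -> (8, 154440) -> (7, 1235520) -> (6, 8648640) -> (5, 51891840) -> (4, 259459200) -> (3, 1037836800) -> (2, 3113510400) -> (1, 6227020800) -> return 6227020800

Answer: 6227020800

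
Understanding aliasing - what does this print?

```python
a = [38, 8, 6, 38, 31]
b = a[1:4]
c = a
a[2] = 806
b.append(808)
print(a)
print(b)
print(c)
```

Key concept: slice vs alias.
Step by step:
`a = [38, 8, 6, 38, 31]` → a = [38, 8, 6, 38, 31]
`b = a[1:4]` → b = [8, 6, 38]
`c = a` → c = [38, 8, 6, 38, 31] (same object as a)
`a[2] = 806` → a = [38, 8, 806, 38, 31] (same object as c); c = [38, 8, 806, 38, 31] (same object as a)
`b.append(808)` → b = [8, 6, 38, 808]
`print(a)` → prints [38, 8, 806, 38, 31]
`print(b)` → prints [8, 6, 38, 808]
`print(c)` → prints [38, 8, 806, 38, 31]

Answer:
[38, 8, 806, 38, 31]
[8, 6, 38, 808]
[38, 8, 806, 38, 31]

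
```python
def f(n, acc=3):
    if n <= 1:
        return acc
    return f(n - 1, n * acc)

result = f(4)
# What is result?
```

Accumulator trace (n, acc): (4, 3) -> (3, 12) -> (2, 36) -> (1, 72) -> return 72

Answer: 72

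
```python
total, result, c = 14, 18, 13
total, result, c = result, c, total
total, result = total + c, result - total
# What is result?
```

Trace:
`total, result, c = 14, 18, 13` → total = 14; result = 18; c = 13
`total, result, c = result, c, total` → total = 18; result = 13; c = 14
`total, result = total + c, result - total` → total = 32; result = -5
So result = -5

Answer: -5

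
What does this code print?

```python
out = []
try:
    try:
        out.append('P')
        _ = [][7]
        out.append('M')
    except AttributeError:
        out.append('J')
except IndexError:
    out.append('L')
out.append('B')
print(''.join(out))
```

Execution trace: 'P' (try body) → 'L' (outer except IndexError) → 'B' (after the try/except). Output: PLB

Answer: PLB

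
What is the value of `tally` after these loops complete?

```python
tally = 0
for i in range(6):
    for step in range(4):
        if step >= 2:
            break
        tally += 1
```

Inner breaks at 2, outer runs 6 times
`tally` takes the values: 0 → 1 → 2 → 3 → 4 → 5 → 6 → 7 → 8 → 9 → 10 → 11 → 12

Answer: 12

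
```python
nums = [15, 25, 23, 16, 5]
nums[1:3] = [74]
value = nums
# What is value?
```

Trace:
`nums = [15, 25, 23, 16, 5]` → nums = [15, 25, 23, 16, 5]
`nums[1:3] = [74]` → nums = [15, 74, 16, 5]
`value = nums` → value = [15, 74, 16, 5]
So value = [15, 74, 16, 5]

Answer: [15, 74, 16, 5]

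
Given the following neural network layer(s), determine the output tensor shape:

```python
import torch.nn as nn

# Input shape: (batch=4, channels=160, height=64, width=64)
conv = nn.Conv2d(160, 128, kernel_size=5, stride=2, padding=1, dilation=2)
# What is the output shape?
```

Input: (4, 160, 64, 64) -> Output: (4, 128, 29, 29)

Answer: (4, 128, 29, 29)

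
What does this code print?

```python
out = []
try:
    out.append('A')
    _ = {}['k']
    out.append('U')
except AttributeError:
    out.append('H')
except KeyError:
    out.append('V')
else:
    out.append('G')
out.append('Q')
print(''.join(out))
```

Execution trace: 'A' (try body) → 'V' (except KeyError) → 'Q' (after the try/except). Output: AVQ

Answer: AVQ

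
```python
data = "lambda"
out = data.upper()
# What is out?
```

Trace:
`data = "lambda"` → data = 'lambda'
`out = data.upper()` → out = 'LAMBDA'
So out = 'LAMBDA'

Answer: 'LAMBDA'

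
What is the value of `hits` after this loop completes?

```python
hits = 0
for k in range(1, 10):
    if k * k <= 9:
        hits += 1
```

Count numbers where k² ≤ 9
`hits` takes the values: 0 → 1 → 2 → 3

Answer: 3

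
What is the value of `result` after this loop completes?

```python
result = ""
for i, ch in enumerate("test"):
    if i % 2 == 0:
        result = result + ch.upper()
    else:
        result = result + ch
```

Uppercase even positions in 'test'
`result` takes the values: "" → "T" → "Te" → "TeS" → "TeSt"

Answer: "TeSt"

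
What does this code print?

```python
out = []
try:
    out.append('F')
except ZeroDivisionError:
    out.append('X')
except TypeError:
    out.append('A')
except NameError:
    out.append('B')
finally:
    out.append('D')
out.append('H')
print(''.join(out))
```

Execution trace: 'F' (try body, no exception) → 'D' (finally) → 'H' (after the try/except). Output: FDH

Answer: FDH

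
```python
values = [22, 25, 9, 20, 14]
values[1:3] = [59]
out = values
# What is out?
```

Trace:
`values = [22, 25, 9, 20, 14]` → values = [22, 25, 9, 20, 14]
`values[1:3] = [59]` → values = [22, 59, 20, 14]
`out = values` → out = [22, 59, 20, 14]
So out = [22, 59, 20, 14]

Answer: [22, 59, 20, 14]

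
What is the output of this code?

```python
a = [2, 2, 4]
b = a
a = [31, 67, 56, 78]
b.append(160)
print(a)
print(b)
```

Key concept: rebinding vs mutation: a is rebound to a new list, b still points at the original.
Step by step:
`a = [2, 2, 4]` → a = [2, 2, 4]
`b = a` → b = [2, 2, 4] (same object as a)
`a = [31, 67, 56, 78]` → a = [31, 67, 56, 78]
`b.append(160)` → b = [2, 2, 4, 160]
`print(a)` → prints [31, 67, 56, 78]
`print(b)` → prints [2, 2, 4, 160]

Answer:
[31, 67, 56, 78]
[2, 2, 4, 160]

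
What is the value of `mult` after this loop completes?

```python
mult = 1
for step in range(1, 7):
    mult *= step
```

6! = 720
`mult` takes the values: 1 → 2 → 6 → 24 → 120 → 720

Answer: 720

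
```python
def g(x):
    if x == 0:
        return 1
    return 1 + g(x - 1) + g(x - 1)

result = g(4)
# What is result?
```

g(x) = 1 + 2·g(x-1), g(0)=1. Closed form: (1+1)·2^4 - 1 = 31.

Answer: 31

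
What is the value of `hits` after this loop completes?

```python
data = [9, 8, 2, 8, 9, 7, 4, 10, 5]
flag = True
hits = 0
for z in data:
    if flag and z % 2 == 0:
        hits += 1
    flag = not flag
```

Count even values at even positions
`hits` takes the values: 0 → 1 → 2

Answer: 2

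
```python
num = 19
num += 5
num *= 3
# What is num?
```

Trace:
`num = 19` → num = 19
`num += 5` → num = 24
`num *= 3` → num = 72
So num = 72

Answer: 72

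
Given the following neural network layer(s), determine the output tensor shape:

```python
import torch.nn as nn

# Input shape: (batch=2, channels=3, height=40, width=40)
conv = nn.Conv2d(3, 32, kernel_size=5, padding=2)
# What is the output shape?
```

Input: (2, 3, 40, 40) -> Output: (2, 32, 40, 40)

Answer: (2, 32, 40, 40)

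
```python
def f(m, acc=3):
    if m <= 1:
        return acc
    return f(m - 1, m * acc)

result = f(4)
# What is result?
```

Accumulator trace (n, acc): (4, 3) -> (3, 12) -> (2, 36) -> (1, 72) -> return 72

Answer: 72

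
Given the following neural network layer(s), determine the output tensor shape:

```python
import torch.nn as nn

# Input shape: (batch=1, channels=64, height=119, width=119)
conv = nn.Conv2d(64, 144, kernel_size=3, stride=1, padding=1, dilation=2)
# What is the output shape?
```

Input: (1, 64, 119, 119) -> Output: (1, 144, 117, 117)

Answer: (1, 144, 117, 117)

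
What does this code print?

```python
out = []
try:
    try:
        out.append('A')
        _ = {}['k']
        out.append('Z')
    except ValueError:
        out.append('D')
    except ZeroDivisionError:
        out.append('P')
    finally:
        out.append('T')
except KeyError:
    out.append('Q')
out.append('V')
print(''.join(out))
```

Execution trace: 'A' (try body) → 'T' (finally) → 'Q' (outer except KeyError) → 'V' (after the try/except). Output: ATQV

Answer: ATQV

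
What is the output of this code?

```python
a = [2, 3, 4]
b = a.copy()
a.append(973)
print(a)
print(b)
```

Key concept: list.copy() creates independent copy.
Step by step:
`a = [2, 3, 4]` → a = [2, 3, 4]
`b = a.copy()` → b = [2, 3, 4]
`a.append(973)` → a = [2, 3, 4, 973]
`print(a)` → prints [2, 3, 4, 973]
`print(b)` → prints [2, 3, 4]

Answer:
[2, 3, 4, 973]
[2, 3, 4]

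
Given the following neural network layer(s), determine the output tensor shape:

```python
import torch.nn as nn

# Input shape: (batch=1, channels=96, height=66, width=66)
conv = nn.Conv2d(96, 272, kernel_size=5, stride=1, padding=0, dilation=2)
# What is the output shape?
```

Input: (1, 96, 66, 66) -> Output: (1, 272, 58, 58)

Answer: (1, 272, 58, 58)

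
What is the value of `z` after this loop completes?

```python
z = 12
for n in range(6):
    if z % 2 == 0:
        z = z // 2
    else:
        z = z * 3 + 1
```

Collatz-style transformation from 12
`z` takes the values: 12 → 6 → 3 → 10 → 5 → 16 → 8

Answer: 8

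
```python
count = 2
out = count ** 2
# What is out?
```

Trace:
`count = 2` → count = 2
`out = count ** 2` → out = 4
So out = 4

Answer: 4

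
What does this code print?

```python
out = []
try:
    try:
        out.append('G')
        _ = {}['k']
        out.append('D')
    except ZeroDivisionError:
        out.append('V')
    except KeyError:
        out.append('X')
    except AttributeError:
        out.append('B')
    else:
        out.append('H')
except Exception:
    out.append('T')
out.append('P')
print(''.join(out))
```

Execution trace: 'G' (inner try body) → 'X' (inner except KeyError) → 'P' (after the try/except). Output: GXP

Answer: GXP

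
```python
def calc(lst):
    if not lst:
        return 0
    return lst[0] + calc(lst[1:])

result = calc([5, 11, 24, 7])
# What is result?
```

5 + 11 + 24 + 7 + 0 = 47

Answer: 47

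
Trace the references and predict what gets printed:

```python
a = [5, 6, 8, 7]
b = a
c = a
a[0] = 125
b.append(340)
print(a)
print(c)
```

Key concept: multiple aliases.
Step by step:
`a = [5, 6, 8, 7]` → a = [5, 6, 8, 7]
`b = a` → b = [5, 6, 8, 7] (same object as a)
`c = a` → c = [5, 6, 8, 7] (same object as a, b)
`a[0] = 125` → a = [125, 6, 8, 7] (same object as b, c); b = [125, 6, 8, 7] (same object as a, c); c = [125, 6, 8, 7] (same object as a, b)
`b.append(340)` → a = [125, 6, 8, 7, 340] (same object as b, c); b = [125, 6, 8, 7, 340] (same object as a, c); c = [125, 6, 8, 7, 340] (same object as a, b)
`print(a)` → prints [125, 6, 8, 7, 340]
`print(c)` → prints [125, 6, 8, 7, 340]

Answer:
[125, 6, 8, 7, 340]
[125, 6, 8, 7, 340]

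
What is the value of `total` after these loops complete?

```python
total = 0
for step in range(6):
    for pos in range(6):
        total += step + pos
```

Sum of all step+pos for step,pos in 6x6
`total` takes the values: 0 → 1 → 3 → 6 → 10 → 15 → 16 → 18 → 21 → 25 → 30 → 36 → 38 → 41 → 45 → 50 → 56 → 63 → 66 → 70 → 75 → 81 → 88 → 96 → 100 → 105 → 111 → 118 → 126 → 135 → 140 → 146 → 153 → 161 → 170 → 180

Answer: 180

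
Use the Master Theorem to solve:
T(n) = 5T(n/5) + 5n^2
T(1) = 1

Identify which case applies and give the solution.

a=5, b=5, f(n)=5n^2. log_5(5) = 1. Since c=2 > 1 and the regularity condition holds (5(n/5)^2 = (5/5^2)n^2 with 5/5^2 < 1), Case 3 applies: T(n) = Θ(f(n)) = O(n^2).

Answer: O(n^2) - Case 3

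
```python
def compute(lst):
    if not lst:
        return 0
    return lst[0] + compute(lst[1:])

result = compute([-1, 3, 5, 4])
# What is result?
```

(-1) + 3 + 5 + 4 + 0 = 11

Answer: 11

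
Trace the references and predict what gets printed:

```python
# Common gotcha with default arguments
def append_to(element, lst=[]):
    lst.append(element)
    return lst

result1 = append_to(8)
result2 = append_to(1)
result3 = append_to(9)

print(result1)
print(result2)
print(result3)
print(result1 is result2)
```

Key concept: mutable default argument gotcha.
Step by step:
`result1 = append_to(8)` → result1 = [8]
`result2 = append_to(1)` → result1 = [8, 1] (same object as result2); result2 = [8, 1] (same object as result1)
`result3 = append_to(9)` → result1 = [8, 1, 9] (same object as result2, result3); result2 = [8, 1, 9] (same object as result1, result3); result3 = [8, 1, 9] (same object as result1, result2)
`print(result1)` → prints [8, 1, 9]
`print(result2)` → prints [8, 1, 9]
`print(result3)` → prints [8, 1, 9]
`print(result1 is result2)` → prints True

Answer:
[8, 1, 9]
[8, 1, 9]
[8, 1, 9]
True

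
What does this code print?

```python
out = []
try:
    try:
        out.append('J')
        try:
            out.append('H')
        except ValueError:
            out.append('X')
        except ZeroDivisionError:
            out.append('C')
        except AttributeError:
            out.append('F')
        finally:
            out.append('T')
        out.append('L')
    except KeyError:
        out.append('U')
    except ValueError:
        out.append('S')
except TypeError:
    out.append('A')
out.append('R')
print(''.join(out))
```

Execution trace: 'J' (try body) → 'H' (inner try body, no exception) → 'T' (inner finally) → 'L' (try body, no exception) → 'R' (after the try/except). Output: JHTLR

Answer: JHTLR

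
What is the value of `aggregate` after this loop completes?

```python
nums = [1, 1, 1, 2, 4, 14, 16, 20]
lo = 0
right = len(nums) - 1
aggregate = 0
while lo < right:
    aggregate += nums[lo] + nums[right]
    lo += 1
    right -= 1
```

Sum of pairs from ends
`aggregate` takes the values: 0 → 21 → 38 → 53 → 59

Answer: 59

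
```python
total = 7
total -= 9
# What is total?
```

Trace:
`total = 7` → total = 7
`total -= 9` → total = -2
So total = -2

Answer: -2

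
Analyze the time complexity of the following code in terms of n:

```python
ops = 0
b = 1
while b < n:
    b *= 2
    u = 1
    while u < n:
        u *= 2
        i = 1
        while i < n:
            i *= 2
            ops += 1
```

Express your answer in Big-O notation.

Each loop level contributes: log n × log n × log n. Multiplying the contributions gives O(log^3 n).

Answer: O(log^3 n)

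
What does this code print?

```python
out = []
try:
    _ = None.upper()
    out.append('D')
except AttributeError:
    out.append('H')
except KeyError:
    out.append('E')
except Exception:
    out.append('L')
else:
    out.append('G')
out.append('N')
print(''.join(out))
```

Execution trace: 'H' (except AttributeError) → 'N' (after the try/except). Output: HN

Answer: HN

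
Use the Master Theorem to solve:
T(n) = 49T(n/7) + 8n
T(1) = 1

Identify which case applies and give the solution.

a=49, b=7, f(n)=8n. log_7(49) = 2. Since c=1 < 2, Case 1 applies: T(n) = Θ(n^log_b(a)) = O(n^2).

Answer: O(n^2) - Case 1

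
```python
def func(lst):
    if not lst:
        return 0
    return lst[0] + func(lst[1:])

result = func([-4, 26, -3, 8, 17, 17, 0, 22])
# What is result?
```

(-4) + 26 + (-3) + 8 + 17 + 17 + 0 + 22 + 0 = 83

Answer: 83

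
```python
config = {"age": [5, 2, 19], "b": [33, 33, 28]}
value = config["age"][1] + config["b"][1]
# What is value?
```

Trace:
`config = {"age": [5, 2, 19], "b": [33, 33, 28]}` → config = {'age': [5, 2, 19], 'b': [33, 33, 28]}
`value = config["age"][1] + config["b"][1]` → value = 35
So value = 35

Answer: 35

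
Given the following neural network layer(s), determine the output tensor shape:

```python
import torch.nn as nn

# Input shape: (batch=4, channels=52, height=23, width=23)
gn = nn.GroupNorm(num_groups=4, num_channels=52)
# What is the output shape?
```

Input: (4, 52, 23, 23) -> Output: (4, 52, 23, 23)

Answer: (4, 52, 23, 23)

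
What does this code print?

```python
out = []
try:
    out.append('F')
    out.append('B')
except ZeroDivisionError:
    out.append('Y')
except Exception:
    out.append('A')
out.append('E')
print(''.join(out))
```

Execution trace: 'F' (try body) → 'B' (try body, no exception) → 'E' (after the try/except). Output: FBE

Answer: FBE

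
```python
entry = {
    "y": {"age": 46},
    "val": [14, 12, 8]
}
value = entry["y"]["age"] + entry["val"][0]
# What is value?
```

Trace:
`entry = { ...` → entry = {'y': {'age': 46}, 'val': [14, 12, 8]}
`value = entry["y"]["age"] + entry["val"][0]` → value = 60
So value = 60

Answer: 60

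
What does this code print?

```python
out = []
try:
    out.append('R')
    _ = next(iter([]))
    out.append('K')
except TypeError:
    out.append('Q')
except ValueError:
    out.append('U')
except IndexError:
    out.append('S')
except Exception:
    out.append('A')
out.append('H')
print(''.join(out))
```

Execution trace: 'R' (try body) → 'A' (except Exception) → 'H' (after the try/except). Output: RAH

Answer: RAH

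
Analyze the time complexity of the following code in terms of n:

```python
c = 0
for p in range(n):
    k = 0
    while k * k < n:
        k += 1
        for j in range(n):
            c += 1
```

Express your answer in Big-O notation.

Each loop level contributes: n × √n × n. Multiplying the contributions gives O(n^2√n).

Answer: O(n^2√n)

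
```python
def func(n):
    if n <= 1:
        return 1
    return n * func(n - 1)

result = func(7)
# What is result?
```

func(7) = 7 * 6 * 5 * 4 * 3 * 2 * 1 = 5040

Answer: 5040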